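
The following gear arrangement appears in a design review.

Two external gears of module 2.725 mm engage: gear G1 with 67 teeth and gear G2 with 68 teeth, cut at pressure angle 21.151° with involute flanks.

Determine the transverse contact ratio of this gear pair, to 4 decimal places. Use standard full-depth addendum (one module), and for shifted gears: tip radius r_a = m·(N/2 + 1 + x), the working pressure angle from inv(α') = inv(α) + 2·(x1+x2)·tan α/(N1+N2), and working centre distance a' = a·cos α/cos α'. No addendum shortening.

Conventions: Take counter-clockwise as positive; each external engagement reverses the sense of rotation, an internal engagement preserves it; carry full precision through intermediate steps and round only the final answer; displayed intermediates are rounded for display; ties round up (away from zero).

1.7381

single-mesh involute tooth geometry (67T engaging 68T at module 2.725)
base radii: r_b1 = 85.137710, r_b2 = 86.408422
tip radii: r_a1 = 94.012500, r_a2 = 95.375000
no profile shift: α' = α, a' = a
action lengths: √(r_a1²−r_b1²) = 39.873807, √(r_a2²−r_b2²) = 40.372952
base pitch p_b = π·m·cos α = 7.984120
CR = (39.873807 + 40.372952 − 183.937500·sin 21.15100°)/7.984120 = 1.738091
contact ratio ≈ 1.7381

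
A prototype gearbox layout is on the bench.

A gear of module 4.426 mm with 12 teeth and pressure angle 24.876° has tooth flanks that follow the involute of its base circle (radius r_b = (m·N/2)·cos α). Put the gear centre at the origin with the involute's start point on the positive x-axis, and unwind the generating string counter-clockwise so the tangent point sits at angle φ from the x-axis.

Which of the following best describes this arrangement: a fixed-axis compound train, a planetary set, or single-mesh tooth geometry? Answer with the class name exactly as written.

single-mesh tooth geometry

recognized (one wheel, involute flank): single-mesh tooth geometry, m = 4.426, N = 12
classification: single-mesh tooth geometry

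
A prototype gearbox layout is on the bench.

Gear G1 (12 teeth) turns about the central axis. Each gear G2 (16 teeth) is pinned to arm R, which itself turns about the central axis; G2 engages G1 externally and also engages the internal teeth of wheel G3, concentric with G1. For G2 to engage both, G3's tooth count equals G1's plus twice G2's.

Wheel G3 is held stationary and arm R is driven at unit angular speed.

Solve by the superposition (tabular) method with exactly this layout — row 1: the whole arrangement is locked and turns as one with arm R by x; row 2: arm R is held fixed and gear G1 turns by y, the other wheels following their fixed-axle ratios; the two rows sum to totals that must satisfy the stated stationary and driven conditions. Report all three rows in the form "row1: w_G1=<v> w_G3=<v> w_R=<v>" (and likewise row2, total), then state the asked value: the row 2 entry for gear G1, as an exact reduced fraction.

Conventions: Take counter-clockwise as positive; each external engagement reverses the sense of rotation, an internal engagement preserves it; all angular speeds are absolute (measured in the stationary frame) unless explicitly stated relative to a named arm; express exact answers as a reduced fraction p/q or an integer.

row1: w_G1=1 w_G3=1 w_R=1
row2: w_G1=11/3 w_G3=-1 w_R=0
total: w_G1=14/3 w_G3=0 w_R=1
asked value: 11/3

planetary set (12T centre, 16T on arm, 44T internal) — Willis relation
row 1: whole set turns with the arm by x
superposition row 2 [arm held]: sun y, ring −(12/44)·y, arm 0
boundary: total ω_ring = x − (12/44)·y = 0 and total ω_arm = x = 1  ⇒  y = 11/3, x = 1
row 2 ring = −(12/44)·11/3 = -1
totals (row 1 + row 2): sun 1 + 11/3 = 14/3, ring 1 + (-1) = 0, arm 1 + 0 = 1
asked cell (row2, sun) = 11/3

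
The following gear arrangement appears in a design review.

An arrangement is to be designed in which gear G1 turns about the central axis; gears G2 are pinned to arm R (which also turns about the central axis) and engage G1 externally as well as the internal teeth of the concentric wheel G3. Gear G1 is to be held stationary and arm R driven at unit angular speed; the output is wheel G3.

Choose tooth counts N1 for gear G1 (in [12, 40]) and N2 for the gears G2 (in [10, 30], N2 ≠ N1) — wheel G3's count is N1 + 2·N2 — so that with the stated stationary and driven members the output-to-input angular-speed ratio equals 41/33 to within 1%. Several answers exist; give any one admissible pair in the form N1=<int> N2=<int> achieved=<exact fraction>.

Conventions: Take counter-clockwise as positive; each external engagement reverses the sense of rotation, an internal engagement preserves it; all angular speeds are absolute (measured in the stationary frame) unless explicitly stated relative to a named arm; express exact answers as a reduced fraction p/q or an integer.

N1=16 N2=25 achieved=41/33

class = planetary set [ratio 41/33 wanted; Willis about the carrier]
Willis with ω_sun = 0: ω_ring/ω_arm = (N1+N3)/N3; set equal to 41/33  ⇒  N3/N1 = 1/(41/33 − 1) = 33/8
N3 = N1 + 2·N2  ⇒  N2/N1 = (N3/N1 − 1)/2 = (33/8 − 1)/2 = 25/16
smallest multiple with N1 ≥ 12 and N2 ≥ 10: k = 1  ⇒  N1 = 1·16 = 16, N2 = 1·25 = 25 (N1 ≤ 40, N2 ≤ 30, N2 ≠ N1 ✓), N3 = 16 + 2·25 = 66
check: (N1+N3)/N3 with N1 = 16, N3 = 66 gives 41/33; |achieved − target| = 0 ≤ 41/3300 ✓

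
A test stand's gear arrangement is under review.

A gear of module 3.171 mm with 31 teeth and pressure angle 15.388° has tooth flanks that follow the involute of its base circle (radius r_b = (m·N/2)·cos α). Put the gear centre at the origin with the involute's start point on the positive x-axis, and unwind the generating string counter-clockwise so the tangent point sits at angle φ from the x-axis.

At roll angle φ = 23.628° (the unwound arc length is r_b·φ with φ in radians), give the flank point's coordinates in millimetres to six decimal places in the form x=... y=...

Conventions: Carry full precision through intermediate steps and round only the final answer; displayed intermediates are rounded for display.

class = single-mesh tooth geometry [base-circle involute, m = 3.171, 31T]
pitch radius r_p = m·N/2 = 3.171·31/2 = 49.150500
base radius r_b = r_p·cos α = 49.150500·cos 15.388° = 47.388504
roll angle φ = 23.628° = 0.41238640 rad
x = r_b·(cos φ + φ·sin φ) = 51.248303
y = r_b·(sin φ − φ·cos φ) = 1.089083

x=51.248303 y=1.089083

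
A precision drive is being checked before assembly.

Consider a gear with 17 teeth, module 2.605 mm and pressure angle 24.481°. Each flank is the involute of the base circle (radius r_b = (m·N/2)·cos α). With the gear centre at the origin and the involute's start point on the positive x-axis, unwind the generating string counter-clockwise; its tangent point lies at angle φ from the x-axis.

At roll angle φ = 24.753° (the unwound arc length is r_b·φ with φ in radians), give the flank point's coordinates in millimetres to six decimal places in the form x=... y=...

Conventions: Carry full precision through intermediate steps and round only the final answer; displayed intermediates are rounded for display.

x=21.945614 y=0.531596

single-mesh involute tooth geometry (17T wheel at module 2.605)
pitch radius r_p = m·N/2 = 2.605·17/2 = 22.142500
base radius r_b = r_p·cos α = 22.142500·cos 24.481° = 20.151861
roll angle φ = 24.753° = 0.43202135 rad
x = r_b·(cos φ + φ·sin φ) = 21.945614
y = r_b·(sin φ − φ·cos φ) = 0.531596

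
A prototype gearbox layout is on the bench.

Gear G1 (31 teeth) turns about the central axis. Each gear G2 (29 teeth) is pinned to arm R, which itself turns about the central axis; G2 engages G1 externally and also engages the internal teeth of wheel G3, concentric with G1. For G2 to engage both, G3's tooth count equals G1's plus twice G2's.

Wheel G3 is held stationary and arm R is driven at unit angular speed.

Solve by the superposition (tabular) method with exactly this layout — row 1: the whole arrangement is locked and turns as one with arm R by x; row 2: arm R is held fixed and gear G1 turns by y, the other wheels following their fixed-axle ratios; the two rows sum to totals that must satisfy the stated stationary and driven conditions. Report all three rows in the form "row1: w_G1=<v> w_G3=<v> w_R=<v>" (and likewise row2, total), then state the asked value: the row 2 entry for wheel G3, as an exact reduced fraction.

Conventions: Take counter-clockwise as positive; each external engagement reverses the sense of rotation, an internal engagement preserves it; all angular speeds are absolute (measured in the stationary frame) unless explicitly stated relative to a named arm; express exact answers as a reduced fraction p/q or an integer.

row1: w_G1=1 w_G3=1 w_R=1
row2: w_G1=89/31 w_G3=-1 w_R=0
total: w_G1=120/31 w_G3=0 w_R=1
asked value: -1

planetary set (31T centre, 29T on arm, 89T internal) — Willis relation
row 1: whole set turns with the arm by x
row 2: sun turns y, ring = −(31/89)·y, arm 0
boundary: total ω_ring = x − (31/89)·y = 0 and total ω_arm = x = 1  ⇒  y = 89/31, x = 1
row 2 ring = −(31/89)·89/31 = -1
totals (row 1 + row 2): sun 1 + 89/31 = 120/31, ring 1 + (-1) = 0, arm 1 + 0 = 1
asked cell (row2, ring) = -1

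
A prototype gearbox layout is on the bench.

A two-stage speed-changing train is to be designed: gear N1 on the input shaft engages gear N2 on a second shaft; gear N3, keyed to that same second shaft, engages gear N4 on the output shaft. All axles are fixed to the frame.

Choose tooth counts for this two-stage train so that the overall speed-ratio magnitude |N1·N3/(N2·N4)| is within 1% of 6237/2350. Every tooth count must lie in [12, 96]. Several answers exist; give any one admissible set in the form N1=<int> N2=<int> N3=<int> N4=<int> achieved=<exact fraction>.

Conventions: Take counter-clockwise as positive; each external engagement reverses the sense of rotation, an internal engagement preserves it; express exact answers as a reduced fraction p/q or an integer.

N1=77 N2=25 N3=81 N4=94 achieved=6237/2350

design class (target 6237/2350): fixed-axis compound train
target = 6237/2350 in lowest terms: an exact hit needs N1·N3 = k·6237 and N2·N4 = k·2350 for one integer k, every count in [12, 96]; additionally prefer no 1:1 stage (N1 ≠ N2, N3 ≠ N4)
k = 1: N1·N3 = 6237 = 77·81, N2·N4 = 2350 = 25·94
achieved = 77·81/(25·94) = 6237/2350; |achieved − target| = 0 ≤ 6237/235000 ✓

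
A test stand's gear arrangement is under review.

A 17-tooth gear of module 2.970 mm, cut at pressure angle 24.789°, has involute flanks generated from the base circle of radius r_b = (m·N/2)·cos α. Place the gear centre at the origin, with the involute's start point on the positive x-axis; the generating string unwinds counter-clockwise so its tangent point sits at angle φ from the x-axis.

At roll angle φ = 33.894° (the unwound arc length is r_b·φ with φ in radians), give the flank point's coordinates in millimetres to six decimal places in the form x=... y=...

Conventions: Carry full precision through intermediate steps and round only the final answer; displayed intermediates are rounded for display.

x=26.584979 y=1.526855

class = single-mesh tooth geometry [base-circle involute, m = 2.970, 17T]
pitch radius r_p = m·N/2 = 2.970·17/2 = 25.245000
base radius r_b = r_p·cos α = 25.245000·cos 24.789° = 22.918875
roll angle φ = 33.894° = 0.59156190 rad
x = r_b·(cos φ + φ·sin φ) = 26.584979
y = r_b·(sin φ − φ·cos φ) = 1.526855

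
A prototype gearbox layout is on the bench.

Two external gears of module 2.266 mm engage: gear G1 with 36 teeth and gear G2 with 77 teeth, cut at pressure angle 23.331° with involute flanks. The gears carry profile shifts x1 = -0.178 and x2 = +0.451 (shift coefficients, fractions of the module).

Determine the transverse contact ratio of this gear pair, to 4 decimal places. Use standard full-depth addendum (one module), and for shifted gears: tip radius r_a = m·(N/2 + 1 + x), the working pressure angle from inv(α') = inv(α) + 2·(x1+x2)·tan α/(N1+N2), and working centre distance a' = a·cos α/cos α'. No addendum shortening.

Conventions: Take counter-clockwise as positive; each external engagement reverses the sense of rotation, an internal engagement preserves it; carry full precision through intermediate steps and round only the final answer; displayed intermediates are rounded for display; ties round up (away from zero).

topology: single-mesh involute geometry — m = 2.266, 36T/77T pair
base radii: r_b1 = 37.452856, r_b2 = 80.107499
tip radii: r_a1 = 42.650652, r_a2 = 90.528966
inv(α') = inv(23.331°) + 2·(-0.178+0.451)·tan α/(36+77) = 0.02619085  ⇒  α' = 23.95400°
a' = a·cos α / cos α' = 128.0290·cos 23.331°/cos 23.95400° = 128.639886
action lengths: √(r_a1²−r_b1²) = 20.404942, √(r_a2²−r_b2²) = 42.169685
base pitch p_b = π·m·cos α = 6.536757
CR = (20.404942 + 42.169685 − 128.639886·sin 23.95400°)/6.536757 = 1.582810
contact ratio ≈ 1.5828

1.5828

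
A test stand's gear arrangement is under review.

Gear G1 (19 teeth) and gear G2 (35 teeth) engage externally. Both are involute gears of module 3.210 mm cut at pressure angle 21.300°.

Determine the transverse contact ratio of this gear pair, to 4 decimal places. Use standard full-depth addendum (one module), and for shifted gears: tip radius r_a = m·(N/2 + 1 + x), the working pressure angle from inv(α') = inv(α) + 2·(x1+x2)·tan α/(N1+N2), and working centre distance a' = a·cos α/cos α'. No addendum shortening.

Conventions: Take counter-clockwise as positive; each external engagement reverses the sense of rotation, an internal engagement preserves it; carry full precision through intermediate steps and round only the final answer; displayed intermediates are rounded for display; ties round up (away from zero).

class = single-mesh tooth geometry [involute pair 19T × 35T, m = 3.210]
base radii: r_b1 = 28.411924, r_b2 = 52.337755
tip radii: r_a1 = 33.705000, r_a2 = 59.385000
no profile shift: α' = α, a' = a
action lengths: √(r_a1²−r_b1²) = 18.132556, √(r_a2²−r_b2²) = 28.059538
base pitch p_b = π·m·cos α = 9.395652
CR = (18.132556 + 28.059538 − 86.670000·sin 21.30000°)/9.395652 = 1.565523
contact ratio ≈ 1.5655

1.5655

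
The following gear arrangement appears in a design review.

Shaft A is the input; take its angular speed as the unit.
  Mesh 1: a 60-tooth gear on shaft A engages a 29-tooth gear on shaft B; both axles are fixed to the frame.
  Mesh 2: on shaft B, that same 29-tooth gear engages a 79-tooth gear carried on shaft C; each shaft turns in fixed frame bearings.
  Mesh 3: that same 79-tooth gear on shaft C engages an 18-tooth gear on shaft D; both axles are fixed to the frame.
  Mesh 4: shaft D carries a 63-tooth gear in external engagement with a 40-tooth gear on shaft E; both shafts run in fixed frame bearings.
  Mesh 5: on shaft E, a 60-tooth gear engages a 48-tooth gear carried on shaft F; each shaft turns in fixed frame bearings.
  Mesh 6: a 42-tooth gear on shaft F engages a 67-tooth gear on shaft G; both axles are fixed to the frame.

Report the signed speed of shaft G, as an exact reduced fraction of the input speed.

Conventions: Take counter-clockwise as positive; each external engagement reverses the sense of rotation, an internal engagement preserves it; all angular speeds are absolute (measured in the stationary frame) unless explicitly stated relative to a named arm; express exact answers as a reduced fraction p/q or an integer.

2205/536

6-mesh fixed-axis compound train (all bearings frame-fixed)
mesh 1 [60T→29T]: |ω|/ω_in = 1×60/29 = 60/29, sense flips to −
mesh 2 [29T→79T]: |ω|/ω_in = (60/29)×29/79 = 60/79, sense flips to +
mesh 3 [79T→18T]: |ω|/ω_in = (60/79)×79/18 = 10/3, sense flips to −
mesh 4 [63T→40T]: |ω|/ω_in = (10/3)×63/40 = 21/4, sense flips to +
mesh 5 [60T→48T]: |ω|/ω_in = (21/4)×60/48 = 105/16, sense flips to −
mesh 6 [42T→67T]: |ω|/ω_in = (105/16)×42/67 = 2205/536, sense flips to +
signed output speed (× input speed) = 2205/536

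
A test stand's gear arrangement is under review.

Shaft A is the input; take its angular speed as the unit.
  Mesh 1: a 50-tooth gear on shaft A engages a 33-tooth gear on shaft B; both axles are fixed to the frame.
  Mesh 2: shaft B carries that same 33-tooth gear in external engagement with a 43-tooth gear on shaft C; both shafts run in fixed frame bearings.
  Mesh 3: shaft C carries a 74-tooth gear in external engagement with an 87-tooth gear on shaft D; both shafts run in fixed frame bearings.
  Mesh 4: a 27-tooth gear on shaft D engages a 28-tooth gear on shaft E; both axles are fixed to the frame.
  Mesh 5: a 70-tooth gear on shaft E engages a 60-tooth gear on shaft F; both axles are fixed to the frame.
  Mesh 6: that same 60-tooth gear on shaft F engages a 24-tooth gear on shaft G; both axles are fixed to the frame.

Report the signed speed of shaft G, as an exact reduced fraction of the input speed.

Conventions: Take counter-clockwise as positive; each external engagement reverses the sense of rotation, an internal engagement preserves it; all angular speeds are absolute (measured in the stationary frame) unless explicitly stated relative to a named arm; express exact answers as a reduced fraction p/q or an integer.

6-mesh fixed-axis compound train (all bearings frame-fixed)
mesh 1 [50T→33T]: |ω|/ω_in = 1×50/33 = 50/33, sense flips to −
mesh 2 [33T→43T]: |ω|/ω_in = (50/33)×33/43 = 50/43, sense flips to +
mesh 3 [74T→87T]: |ω|/ω_in = (50/43)×74/87 = 3700/3741, sense flips to −
mesh 4 [27T→28T]: |ω|/ω_in = (3700/3741)×27/28 = 8325/8729, sense flips to +
mesh 5 [70T→60T]: |ω|/ω_in = (8325/8729)×70/60 = 2775/2494, sense flips to −
mesh 6 [60T→24T]: |ω|/ω_in = (2775/2494)×60/24 = 13875/4988, sense flips to +
signed output speed (× input speed) = 13875/4988

13875/4988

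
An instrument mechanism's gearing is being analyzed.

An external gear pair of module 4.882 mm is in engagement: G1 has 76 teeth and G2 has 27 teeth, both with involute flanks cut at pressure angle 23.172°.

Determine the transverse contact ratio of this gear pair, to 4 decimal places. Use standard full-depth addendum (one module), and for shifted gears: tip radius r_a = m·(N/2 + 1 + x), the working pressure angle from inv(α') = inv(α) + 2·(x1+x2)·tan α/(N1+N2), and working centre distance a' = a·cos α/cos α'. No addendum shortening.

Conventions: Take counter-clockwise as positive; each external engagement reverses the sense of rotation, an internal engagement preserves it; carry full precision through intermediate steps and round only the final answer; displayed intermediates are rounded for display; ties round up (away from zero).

class = single-mesh tooth geometry [involute pair 76T × 27T, m = 4.882]
base radii: r_b1 = 170.550006, r_b2 = 60.590134
tip radii: r_a1 = 190.398000, r_a2 = 70.789000
no profile shift: α' = α, a' = a
action lengths: √(r_a1²−r_b1²) = 84.640970, √(r_a2²−r_b2²) = 36.604893
base pitch p_b = π·m·cos α = 14.099964
CR = (84.640970 + 36.604893 − 251.423000·sin 23.17200°)/14.099964 = 1.582469
contact ratio ≈ 1.5825

1.5825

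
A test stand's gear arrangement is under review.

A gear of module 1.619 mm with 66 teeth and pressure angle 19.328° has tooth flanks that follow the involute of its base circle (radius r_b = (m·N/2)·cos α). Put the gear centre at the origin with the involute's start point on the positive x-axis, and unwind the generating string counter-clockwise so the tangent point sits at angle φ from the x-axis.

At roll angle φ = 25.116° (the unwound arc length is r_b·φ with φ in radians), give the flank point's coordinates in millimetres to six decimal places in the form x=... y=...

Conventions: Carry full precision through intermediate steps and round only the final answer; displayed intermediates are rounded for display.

x=55.029465 y=1.388548

topology: single-mesh involute geometry — m = 1.619, N = 66
pitch radius r_p = m·N/2 = 1.619·66/2 = 53.427000
base radius r_b = r_p·cos α = 53.427000·cos 19.328° = 50.415818
roll angle φ = 25.116° = 0.43835689 rad
x = r_b·(cos φ + φ·sin φ) = 55.029465
y = r_b·(sin φ − φ·cos φ) = 1.388548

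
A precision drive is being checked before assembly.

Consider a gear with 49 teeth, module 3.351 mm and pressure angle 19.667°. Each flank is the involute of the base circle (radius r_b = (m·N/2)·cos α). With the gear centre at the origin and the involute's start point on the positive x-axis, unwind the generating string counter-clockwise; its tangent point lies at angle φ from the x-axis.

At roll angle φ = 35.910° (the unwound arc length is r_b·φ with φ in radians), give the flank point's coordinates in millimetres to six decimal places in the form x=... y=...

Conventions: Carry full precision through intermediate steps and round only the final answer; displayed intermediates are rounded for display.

recognized (one wheel, involute flank): single-mesh tooth geometry, m = 3.351, N = 49
pitch radius r_p = m·N/2 = 3.351·49/2 = 82.099500
base radius r_b = r_p·cos α = 82.099500·cos 19.667° = 77.310188
roll angle φ = 35.910° = 0.62674773 rad
x = r_b·(cos φ + φ·sin φ) = 91.035486
y = r_b·(sin φ − φ·cos φ) = 6.098700

x=91.035486 y=6.098700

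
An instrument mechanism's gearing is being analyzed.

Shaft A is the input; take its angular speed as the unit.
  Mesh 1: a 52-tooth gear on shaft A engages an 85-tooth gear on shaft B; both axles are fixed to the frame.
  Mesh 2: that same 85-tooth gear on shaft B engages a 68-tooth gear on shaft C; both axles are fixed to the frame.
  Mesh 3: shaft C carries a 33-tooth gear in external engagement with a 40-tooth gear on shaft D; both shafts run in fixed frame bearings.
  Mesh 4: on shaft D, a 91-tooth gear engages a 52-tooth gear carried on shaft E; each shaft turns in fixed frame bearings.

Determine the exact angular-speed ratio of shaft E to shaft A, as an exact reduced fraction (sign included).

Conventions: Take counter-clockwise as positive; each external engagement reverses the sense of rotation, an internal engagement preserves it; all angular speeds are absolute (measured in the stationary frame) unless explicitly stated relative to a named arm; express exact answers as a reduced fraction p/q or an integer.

3003/2720

class = fixed-axis compound train [4 meshes; 4 ratios multiply, 4 sense flips]
mesh 1 [52T→85T]: running ratio 52/85, sense −
mesh 2 [85T→68T]: running ratio 13/17, sense +
mesh 3 [33T→40T]: running ratio 429/680, sense −
mesh 4 [91T→52T]: running ratio 3003/2720, sense +
ω_out/ω_in = 3003/2720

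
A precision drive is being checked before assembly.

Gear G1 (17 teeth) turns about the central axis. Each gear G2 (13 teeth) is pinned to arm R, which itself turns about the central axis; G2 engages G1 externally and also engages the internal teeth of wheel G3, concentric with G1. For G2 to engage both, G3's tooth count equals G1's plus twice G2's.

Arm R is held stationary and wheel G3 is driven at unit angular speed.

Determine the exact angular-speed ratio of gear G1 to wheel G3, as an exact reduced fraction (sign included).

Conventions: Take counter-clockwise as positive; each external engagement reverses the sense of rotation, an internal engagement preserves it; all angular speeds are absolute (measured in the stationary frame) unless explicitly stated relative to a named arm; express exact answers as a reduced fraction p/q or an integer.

planetary set (17T centre, 13T on arm, 43T internal) — Willis relation
ring teeth: 17 + 2·13 = 43
17(ω_sun−ω_arm) = −43(ω_ring−ω_arm),  ω_arm = 0, ω_ring = 1
ω_sun = 0 − (43/17)(1−0) = -43/17
ω_out/ω_in = -43/17

-43/17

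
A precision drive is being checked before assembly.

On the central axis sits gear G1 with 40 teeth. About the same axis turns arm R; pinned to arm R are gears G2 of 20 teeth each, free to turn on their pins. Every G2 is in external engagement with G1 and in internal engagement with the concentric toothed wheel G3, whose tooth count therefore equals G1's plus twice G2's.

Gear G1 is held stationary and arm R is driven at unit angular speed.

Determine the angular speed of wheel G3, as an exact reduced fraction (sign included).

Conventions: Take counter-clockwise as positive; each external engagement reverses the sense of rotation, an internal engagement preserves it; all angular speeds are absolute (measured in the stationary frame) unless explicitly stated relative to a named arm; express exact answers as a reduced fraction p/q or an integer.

planetary set (40T centre, 20T on arm, 80T internal) — Willis relation
ring teeth: 40 + 2·20 = 80
40(ω_sun−ω_arm) = −80(ω_ring−ω_arm),  ω_sun = 0, ω_arm = 1
ω_ring = 1 − (40/80)(0−1) = 3/2
exact speed ratio = 3/2

3/2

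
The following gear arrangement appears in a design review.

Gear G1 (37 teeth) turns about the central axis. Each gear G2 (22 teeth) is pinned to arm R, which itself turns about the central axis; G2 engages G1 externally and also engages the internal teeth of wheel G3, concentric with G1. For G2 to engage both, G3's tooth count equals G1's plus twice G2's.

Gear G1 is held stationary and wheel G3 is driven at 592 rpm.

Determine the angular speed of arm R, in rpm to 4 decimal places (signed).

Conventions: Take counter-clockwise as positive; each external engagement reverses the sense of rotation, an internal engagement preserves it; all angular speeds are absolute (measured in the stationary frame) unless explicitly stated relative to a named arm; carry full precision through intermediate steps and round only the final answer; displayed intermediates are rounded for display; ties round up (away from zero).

planetary set (37T centre, 22T on arm, 81T internal) — Willis relation
normalise by the input: solve with ω_ring = 1, then scale by 592 rpm
ring teeth: 37 + 2·22 = 81
37(ω_sun−ω_arm) = −81(ω_ring−ω_arm),  ω_sun = 0, ω_ring = 1
37(0−ω_arm) = −81(1−ω_arm)  ⇒  118·ω_arm = 81  ⇒  ω_arm = 81/118
scale: ω_arm = 81/118 × 592 rpm = +406.3729 rpm

+406.3729 rpm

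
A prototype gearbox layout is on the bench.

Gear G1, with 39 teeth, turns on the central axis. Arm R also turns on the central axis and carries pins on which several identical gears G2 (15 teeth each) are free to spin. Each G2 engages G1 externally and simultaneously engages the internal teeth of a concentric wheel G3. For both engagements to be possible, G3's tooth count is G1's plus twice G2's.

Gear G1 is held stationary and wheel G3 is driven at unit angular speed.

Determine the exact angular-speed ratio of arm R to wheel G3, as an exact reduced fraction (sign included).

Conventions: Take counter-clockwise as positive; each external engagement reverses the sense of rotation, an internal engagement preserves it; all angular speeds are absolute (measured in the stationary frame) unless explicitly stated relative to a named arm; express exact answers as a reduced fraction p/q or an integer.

class = planetary set [G3 = 39+2·15 = 69; Willis about the carrier]
ring teeth: 39 + 2·15 = 69
39(ω_sun−ω_arm) = −69(ω_ring−ω_arm),  ω_sun = 0, ω_ring = 1
39(0−ω_arm) = −69(1−ω_arm)  ⇒  108·ω_arm = 69  ⇒  ω_arm = 23/36
ω_out/ω_in = 23/36

23/36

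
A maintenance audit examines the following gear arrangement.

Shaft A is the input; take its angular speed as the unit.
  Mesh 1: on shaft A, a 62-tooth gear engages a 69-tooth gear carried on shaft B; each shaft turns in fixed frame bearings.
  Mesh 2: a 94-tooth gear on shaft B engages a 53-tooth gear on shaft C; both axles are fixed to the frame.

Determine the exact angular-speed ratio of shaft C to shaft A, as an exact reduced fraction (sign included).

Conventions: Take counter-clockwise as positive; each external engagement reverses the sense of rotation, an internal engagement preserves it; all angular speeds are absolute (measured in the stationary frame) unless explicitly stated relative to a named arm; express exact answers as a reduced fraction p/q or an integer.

5828/3657

class = fixed-axis compound train [2 meshes; 2 ratios multiply, 2 sense flips]
mesh 1 [62T→69T]: running ratio 62/69, sense −
mesh 2 [94T→53T]: running ratio 5828/3657, sense +
ω_out/ω_in = 5828/3657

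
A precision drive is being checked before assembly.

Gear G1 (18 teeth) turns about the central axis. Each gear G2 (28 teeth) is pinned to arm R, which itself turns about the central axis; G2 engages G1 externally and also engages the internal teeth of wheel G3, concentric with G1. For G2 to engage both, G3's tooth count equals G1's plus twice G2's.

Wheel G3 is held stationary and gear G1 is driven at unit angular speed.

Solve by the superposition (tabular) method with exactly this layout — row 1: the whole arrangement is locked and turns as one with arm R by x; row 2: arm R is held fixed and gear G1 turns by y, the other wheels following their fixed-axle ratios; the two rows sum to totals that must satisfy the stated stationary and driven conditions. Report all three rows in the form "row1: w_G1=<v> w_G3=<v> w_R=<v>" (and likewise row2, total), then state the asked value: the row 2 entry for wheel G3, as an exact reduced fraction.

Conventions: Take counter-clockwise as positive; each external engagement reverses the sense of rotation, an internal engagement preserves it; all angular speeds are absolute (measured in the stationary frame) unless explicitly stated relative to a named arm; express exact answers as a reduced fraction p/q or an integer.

planetary set (18T centre, 28T on arm, 74T internal) — Willis relation
row 1 — lock + rotate with arm: ω_sun = ω_ring = ω_arm = x
row 2 — arm fixed, fixed-axis ratios: sun y, ring −(18/74)·y, arm 0
boundary: total ω_ring = x − (18/74)·y = 0 and total ω_sun = x + y = 1  ⇒  y = 37/46, x = 9/46
row 2 ring = −(18/74)·37/46 = -9/46
totals (row 1 + row 2): sun 9/46 + 37/46 = 1, ring 9/46 + (-9/46) = 0, arm 9/46 + 0 = 9/46
asked cell (row2, ring) = -9/46

row1: w_G1=9/46 w_G3=9/46 w_R=9/46
row2: w_G1=37/46 w_G3=-9/46 w_R=0
total: w_G1=1 w_G3=0 w_R=9/46
asked value: -9/46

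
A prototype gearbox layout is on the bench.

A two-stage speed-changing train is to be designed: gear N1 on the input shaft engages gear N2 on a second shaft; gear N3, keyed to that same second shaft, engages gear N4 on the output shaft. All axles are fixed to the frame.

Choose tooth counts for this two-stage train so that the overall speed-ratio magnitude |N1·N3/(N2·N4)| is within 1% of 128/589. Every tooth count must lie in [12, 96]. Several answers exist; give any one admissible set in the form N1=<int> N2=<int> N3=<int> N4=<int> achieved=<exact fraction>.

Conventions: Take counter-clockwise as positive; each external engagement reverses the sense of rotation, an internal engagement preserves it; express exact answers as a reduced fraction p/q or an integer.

N1=16 N2=19 N3=16 N4=62 achieved=128/589

2-stage fixed-axis compound train for ratio 128/589
target = 128/589 in lowest terms: an exact hit needs N1·N3 = k·128 and N2·N4 = k·589 for one integer k, every count in [12, 96]; additionally prefer no 1:1 stage (N1 ≠ N2, N3 ≠ N4)
k = 1: no 1:1-free in-range split of k·128 and k·589 into factor pairs; take k = 2
k = 2: N1·N3 = 256 = 16·16, N2·N4 = 1178 = 19·62
achieved = 16·16/(19·62) = 128/589; |achieved − target| = 0 ≤ 32/14725 ✓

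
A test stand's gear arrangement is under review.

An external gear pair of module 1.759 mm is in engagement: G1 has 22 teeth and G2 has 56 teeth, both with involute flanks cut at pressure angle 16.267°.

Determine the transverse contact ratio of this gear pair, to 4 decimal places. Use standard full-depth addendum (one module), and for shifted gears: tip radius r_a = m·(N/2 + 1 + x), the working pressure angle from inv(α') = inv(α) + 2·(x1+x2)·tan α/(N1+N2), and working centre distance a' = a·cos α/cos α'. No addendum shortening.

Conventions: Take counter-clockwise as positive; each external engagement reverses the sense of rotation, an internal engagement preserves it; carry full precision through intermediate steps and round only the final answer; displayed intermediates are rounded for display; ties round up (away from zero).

single-mesh involute tooth geometry (22T engaging 56T at module 1.759)
base radii: r_b1 = 18.574397, r_b2 = 47.280284
tip radii: r_a1 = 21.108000, r_a2 = 51.011000
no profile shift: α' = α, a' = a
action lengths: √(r_a1²−r_b1²) = 10.026935, √(r_a2²−r_b2²) = 19.149330
base pitch p_b = π·m·cos α = 5.304835
CR = (10.026935 + 19.149330 − 68.601000·sin 16.26700°)/5.304835 = 1.877565
contact ratio ≈ 1.8776

1.8776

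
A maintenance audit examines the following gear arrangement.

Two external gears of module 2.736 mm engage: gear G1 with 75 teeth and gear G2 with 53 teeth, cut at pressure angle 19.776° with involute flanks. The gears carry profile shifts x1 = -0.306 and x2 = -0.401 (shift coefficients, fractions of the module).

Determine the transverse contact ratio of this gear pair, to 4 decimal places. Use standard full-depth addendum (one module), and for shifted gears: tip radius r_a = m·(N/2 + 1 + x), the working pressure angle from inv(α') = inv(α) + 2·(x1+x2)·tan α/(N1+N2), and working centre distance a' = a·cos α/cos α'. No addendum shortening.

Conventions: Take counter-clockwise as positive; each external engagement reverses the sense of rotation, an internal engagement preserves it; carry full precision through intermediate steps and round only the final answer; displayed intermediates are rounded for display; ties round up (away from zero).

recognized (one external pair, fixed centres): single-mesh tooth geometry, m = 2.736, N1 = 75, N2 = 53
base radii: r_b1 = 96.548916, r_b2 = 68.227901
tip radii: r_a1 = 104.498784, r_a2 = 74.142864
inv(α') = inv(19.776°) + 2·(-0.306-0.401)·tan α/(75+53) = 0.01042085  ⇒  α' = 17.81365°
a' = a·cos α / cos α' = 175.1040·cos 19.776°/cos 17.81365° = 173.074613
action lengths: √(r_a1²−r_b1²) = 39.978777, √(r_a2²−r_b2²) = 29.019266
base pitch p_b = π·m·cos α = 8.088463
CR = (39.978777 + 29.019266 − 173.074613·sin 17.81365°)/8.088463 = 1.984393
contact ratio ≈ 1.9844

1.9844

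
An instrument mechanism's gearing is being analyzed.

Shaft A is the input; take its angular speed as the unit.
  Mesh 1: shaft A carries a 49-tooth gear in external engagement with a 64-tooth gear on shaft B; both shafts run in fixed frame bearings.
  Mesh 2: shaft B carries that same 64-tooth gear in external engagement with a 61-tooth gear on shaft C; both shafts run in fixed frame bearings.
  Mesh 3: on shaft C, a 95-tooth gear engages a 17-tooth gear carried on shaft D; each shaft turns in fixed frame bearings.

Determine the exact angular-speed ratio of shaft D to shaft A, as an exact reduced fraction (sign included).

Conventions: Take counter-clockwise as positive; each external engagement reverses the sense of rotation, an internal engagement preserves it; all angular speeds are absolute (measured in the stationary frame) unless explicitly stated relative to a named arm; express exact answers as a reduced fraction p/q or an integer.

-4655/1037

class = fixed-axis compound train [3 meshes; 3 ratios multiply, 3 sense flips]
mesh 1 [49T→64T]: running ratio 49/64, sense −
mesh 2 [64T→61T]: running ratio 49/61, sense +
mesh 3 [95T→17T]: running ratio 4655/1037, sense −
ω_out/ω_in = -4655/1037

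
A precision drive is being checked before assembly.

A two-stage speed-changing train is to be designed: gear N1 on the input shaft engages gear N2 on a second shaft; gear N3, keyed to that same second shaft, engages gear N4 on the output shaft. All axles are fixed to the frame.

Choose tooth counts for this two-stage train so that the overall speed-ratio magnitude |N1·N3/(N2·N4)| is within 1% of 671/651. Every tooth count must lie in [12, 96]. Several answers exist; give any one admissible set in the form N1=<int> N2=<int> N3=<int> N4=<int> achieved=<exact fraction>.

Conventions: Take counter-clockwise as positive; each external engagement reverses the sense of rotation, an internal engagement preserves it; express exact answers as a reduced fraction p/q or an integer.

N1=22 N2=14 N3=61 N4=93 achieved=671/651

topology: fixed-axis compound train — 2 stages, target 671/651
target = 671/651 in lowest terms: an exact hit needs N1·N3 = k·671 and N2·N4 = k·651 for one integer k, every count in [12, 96]; additionally prefer no 1:1 stage (N1 ≠ N2, N3 ≠ N4)
k = 1: no 1:1-free in-range split of k·671 and k·651 into factor pairs; take k = 2
k = 2: N1·N3 = 1342 = 22·61, N2·N4 = 1302 = 14·93
achieved = 22·61/(14·93) = 671/651; |achieved − target| = 0 ≤ 671/65100 ✓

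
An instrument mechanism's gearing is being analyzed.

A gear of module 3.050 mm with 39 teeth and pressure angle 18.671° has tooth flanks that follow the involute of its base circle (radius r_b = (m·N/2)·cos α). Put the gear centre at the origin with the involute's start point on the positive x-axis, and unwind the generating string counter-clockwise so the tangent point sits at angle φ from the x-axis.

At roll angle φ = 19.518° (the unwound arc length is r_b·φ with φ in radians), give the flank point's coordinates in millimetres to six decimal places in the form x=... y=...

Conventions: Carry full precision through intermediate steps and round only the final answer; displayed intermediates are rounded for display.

single-mesh involute tooth geometry (39T wheel at module 3.050)
pitch radius r_p = m·N/2 = 3.050·39/2 = 59.475000
base radius r_b = r_p·cos α = 59.475000·cos 18.671° = 56.344975
roll angle φ = 19.518° = 0.34065336 rad
x = r_b·(cos φ + φ·sin φ) = 59.520008
y = r_b·(sin φ − φ·cos φ) = 0.733878

x=59.520008 y=0.733878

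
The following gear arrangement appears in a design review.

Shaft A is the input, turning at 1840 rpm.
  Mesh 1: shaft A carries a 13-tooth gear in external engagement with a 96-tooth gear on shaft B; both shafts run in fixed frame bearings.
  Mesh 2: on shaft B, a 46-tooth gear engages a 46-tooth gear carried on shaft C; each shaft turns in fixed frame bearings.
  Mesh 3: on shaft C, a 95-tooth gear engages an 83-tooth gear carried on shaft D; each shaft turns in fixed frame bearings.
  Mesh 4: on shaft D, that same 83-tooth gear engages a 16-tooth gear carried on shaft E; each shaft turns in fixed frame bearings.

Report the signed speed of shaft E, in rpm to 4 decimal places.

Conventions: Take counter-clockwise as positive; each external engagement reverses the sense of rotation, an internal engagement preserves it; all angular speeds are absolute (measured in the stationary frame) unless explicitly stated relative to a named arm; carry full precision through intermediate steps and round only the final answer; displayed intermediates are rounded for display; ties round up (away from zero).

+1479.4271 rpm

topology: fixed-axis compound train — 4 meshes, A→E
mesh 1 [13T→96T]: ω = 1840.0000×13/96 = 249.1667 rpm, sense flips to −
mesh 2 [46T→46T]: ω = 249.1667×46/46 = 249.1667 rpm, sense flips to +
mesh 3 [95T→83T]: ω = 249.1667×95/83 = 285.1908 rpm, sense flips to −
mesh 4 [83T→16T]: ω = 285.1908×83/16 = 1479.4271 rpm, sense flips to +
signed output speed = +1479.4271 rpm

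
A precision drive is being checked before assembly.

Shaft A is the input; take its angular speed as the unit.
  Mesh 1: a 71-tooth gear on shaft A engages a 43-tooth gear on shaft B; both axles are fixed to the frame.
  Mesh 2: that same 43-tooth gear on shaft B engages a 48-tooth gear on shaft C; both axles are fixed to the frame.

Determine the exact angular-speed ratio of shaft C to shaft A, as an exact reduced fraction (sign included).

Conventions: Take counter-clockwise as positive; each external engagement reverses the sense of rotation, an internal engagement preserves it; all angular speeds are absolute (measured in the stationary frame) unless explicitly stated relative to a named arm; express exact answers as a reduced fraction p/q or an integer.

class = fixed-axis compound train [2 meshes; 2 ratios multiply, 2 sense flips]
mesh 1 [71T→43T]: running ratio 71/43, sense −
mesh 2 [43T→48T]: running ratio 71/48, sense +
ω_out/ω_in = 71/48

71/48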